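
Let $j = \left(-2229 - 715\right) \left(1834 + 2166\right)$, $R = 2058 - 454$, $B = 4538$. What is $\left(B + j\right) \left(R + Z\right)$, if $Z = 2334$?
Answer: $-46356017356$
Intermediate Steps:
$R = 1604$
$j = -11776000$ ($j = \left(-2944\right) 4000 = -11776000$)
$\left(B + j\right) \left(R + Z\right) = \left(4538 - 11776000\right) \left(1604 + 2334\right) = \left(-11771462\right) 3938 = -46356017356$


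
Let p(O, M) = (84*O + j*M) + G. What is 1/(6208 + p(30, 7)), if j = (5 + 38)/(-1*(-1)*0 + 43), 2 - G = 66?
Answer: 1/8671 ≈ 0.00011533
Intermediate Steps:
G = -64 (G = 2 - 1*66 = 2 - 66 = -64)
j = 1 (j = 43/(1*0 + 43) = 43/(0 + 43) = 43/43 = 43*(1/43) = 1)
p(O, M) = -64 + M + 84*O (p(O, M) = (84*O + 1*M) - 64 = (84*O + M) - 64 = (M + 84*O) - 64 = -64 + M + 84*O)
1/(6208 + p(30, 7)) = 1/(6208 + (-64 + 7 + 84*30)) = 1/(6208 + (-64 + 7 + 2520)) = 1/(6208 + 2463) = 1/8671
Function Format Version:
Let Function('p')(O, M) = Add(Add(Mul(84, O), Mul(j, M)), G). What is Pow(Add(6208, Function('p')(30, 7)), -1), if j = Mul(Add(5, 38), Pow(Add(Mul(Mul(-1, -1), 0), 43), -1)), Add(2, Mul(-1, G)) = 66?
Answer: Rational(1, 8671) ≈ 0.00011533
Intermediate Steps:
G = -64 (G = Add(2, Mul(-1, 66)) = Add(2, -66) = -64)
j = 1 (j = Mul(43, Pow(Add(Mul(1, 0), 43), -1)) = Mul(43, Pow(Add(0, 43), -1)) = Mul(43, Pow(43, -1)) = Mul(43, Rational(1, 43)) = 1)
Function('p')(O, M) = Add(-64, M, Mul(84, O)) (Function('p')(O, M) = Add(Add(Mul(84, O), Mul(1, M)), -64) = Add(Add(Mul(84, O), M), -64) = Add(Add(M, Mul(84, O)), -64) = Add(-64, M, Mul(84, O)))
Pow(Add(6208, Function('p')(30, 7)), -1) = Pow(Add(6208, Add(-64, 7, Mul(84, 30))), -1) = Pow(Add(6208, Add(-64, 7, 2520)), -1) = Pow(Add(6208, 2463), -1) = Pow(8671, -1) = Rational(1, 8671)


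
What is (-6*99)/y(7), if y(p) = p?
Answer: -594/7 ≈ -84.857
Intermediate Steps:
(-6*99)/y(7) = -6*99/7 = -594*⅐ = -594/7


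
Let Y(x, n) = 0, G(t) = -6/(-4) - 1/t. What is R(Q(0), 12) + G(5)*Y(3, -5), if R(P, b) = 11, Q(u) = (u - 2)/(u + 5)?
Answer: 11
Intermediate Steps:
G(t) = 3/2 - 1/t (G(t) = -6*(-¼) - 1/t = 3/2 - 1/t)
Q(u) = (-2 + u)/(5 + u)
R(Q(0), 12) + G(5)*Y(3, -5) = 11 + (3/2 - 1/5)*0 = 11 + (3/2 - 1*⅕)*0 = 11 + (3/2 - ⅕)*0 = 11 + (13/10)*0 = 11 + 0 = 11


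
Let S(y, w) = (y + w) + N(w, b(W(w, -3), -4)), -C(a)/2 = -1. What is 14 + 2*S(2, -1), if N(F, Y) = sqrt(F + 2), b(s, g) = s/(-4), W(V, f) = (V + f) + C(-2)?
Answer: 18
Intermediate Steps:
C(a) = 2 (C(a) = -2*(-1) = 2)
W(V, f) = 2 + V + f (W(V, f) = (V + f) + 2 = 2 + V + f)
b(s, g) = -s/4 (b(s, g) = s*(-1/4) = -s/4)
N(F, Y) = sqrt(2 + F)
S(y, w) = w + y + sqrt(2 + w) (S(y, w) = (y + w) + sqrt(2 + w) = (w + y) + sqrt(2 + w) = w + y + sqrt(2 + w))
14 + 2*S(2, -1) = 14 + 2*(-1 + 2 + sqrt(2 - 1)) = 14 + 2*(-1 + 2 + sqrt(1)) = 14 + 2*(-1 + 2 + 1) = 14 + 2*2 = 14 + 4 = 18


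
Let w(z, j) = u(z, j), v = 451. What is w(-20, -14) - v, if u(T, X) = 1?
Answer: -450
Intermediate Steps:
w(z, j) = 1
w(-20, -14) - v = 1 - 1*451 = 1 - 451 = -450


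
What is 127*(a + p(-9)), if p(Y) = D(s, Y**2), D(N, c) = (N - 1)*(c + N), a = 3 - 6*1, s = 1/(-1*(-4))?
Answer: -129921/16 ≈ -8120.1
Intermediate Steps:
s = 1/4 (s = -1*(-1/4) = 1/4 ≈ 0.25000)
a = -3 (a = 3 - 6 = -3)
D(N, c) = (-1 + N)*(N + c)
p(Y) = -3/16 - 3*Y**2/4 (p(Y) = (1/4)**2 - 1*1/4 - Y**2 + Y**2/4 = 1/16 - 1/4 - Y**2 + Y**2/4 = -3/16 - 3*Y**2/4)
127*(a + p(-9)) = 127*(-3 + (-3/16 - 3/4*(-9)**2)) = 127*(-3 + (-3/16 - 3/4*81)) = 127*(-3 + (-3/16 - 243/4)) = 127*(-3 - 975/16) = 127*(-1023/16) = -129921/16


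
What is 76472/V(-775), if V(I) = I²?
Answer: 76472/600625 ≈ 0.12732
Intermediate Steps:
76472/V(-775) = 76472/((-775)²) = 76472/600625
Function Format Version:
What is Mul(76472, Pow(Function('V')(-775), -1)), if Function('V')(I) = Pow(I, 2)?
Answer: Rational(76472, 600625) ≈ 0.12732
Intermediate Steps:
Mul(76472, Pow(Function('V')(-775), -1)) = Mul(76472, Pow(Pow(-775, 2), -1)) = Mul(76472, Pow(600625, -1)) = Mul(76472, Rational(1, 600625)) = Rational(76472, 600625)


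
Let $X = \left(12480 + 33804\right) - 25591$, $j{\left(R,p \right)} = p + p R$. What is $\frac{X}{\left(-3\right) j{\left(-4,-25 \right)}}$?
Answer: $- \frac{20693}{225} \approx -91.969$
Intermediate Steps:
$j{\left(R,p \right)} = p + R p$
$X = 20693$ ($X = 46284 - 25591 = 20693$)
$\frac{X}{\left(-3\right) j{\left(-4,-25 \right)}} = \frac{20693}{\left(-3\right) \left(- 25 \left(1 - 4\right)\right)} = \frac{20693}{\left(-3\right) \left(\left(-25\right) \left(-3\right)\right)} = \frac{20693}{\left(-3\right) 75} = \frac{20693}{-225} = 20693 \left(- \frac{1}{225}\right) = - \frac{20693}{225}$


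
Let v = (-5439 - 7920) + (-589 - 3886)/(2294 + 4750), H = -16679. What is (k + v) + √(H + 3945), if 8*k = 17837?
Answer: -156799585/14088 + I*√12734 ≈ -11130.0 + 112.84*I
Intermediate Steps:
k = 17837/8 (k = (⅛)*17837 = 17837/8 ≈ 2229.6)
v = -94105271/7044 (v = -13359 - 4475/7044 = -94105271/7044 ≈ -13360.)
(k + v) + √(H + 3945) = (17837/8 - 94105271/7044) + √(-16679 + 3945) = -156799585/14088 + √(-12734) = -156799585/14088 + I*√12734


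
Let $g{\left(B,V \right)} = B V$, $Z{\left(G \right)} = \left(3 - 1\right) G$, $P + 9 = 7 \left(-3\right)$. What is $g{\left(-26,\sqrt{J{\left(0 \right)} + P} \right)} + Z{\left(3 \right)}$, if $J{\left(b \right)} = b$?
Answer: $6 - 26 i \sqrt{30} \approx 6.0 - 142.41 i$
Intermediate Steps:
$P = -30$ ($P = -9 + 7 \left(-3\right) = -9 - 21 = -30$)
$Z{\left(G \right)} = 2 G$
$g{\left(-26,\sqrt{J{\left(0 \right)} + P} \right)} + Z{\left(3 \right)} = - 26 \sqrt{0 - 30} + 2 \cdot 3 = - 26 \sqrt{-30} + 6 = - 26 i \sqrt{30} + 6 = 6 - 26 i \sqrt{30}$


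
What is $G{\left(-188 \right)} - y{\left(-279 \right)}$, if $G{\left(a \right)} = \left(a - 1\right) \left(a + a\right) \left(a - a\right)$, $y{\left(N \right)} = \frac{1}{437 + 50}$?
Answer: $- \frac{1}{487} \approx -0.0020534$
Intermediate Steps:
$y{\left(N \right)} = \frac{1}{487}$
$G{\left(a \right)} = 0$ ($G{\left(a \right)} = \left(-1 + a\right) 2 a 0 = 2 a \left(-1 + a\right) 0 = 0$)
$G{\left(-188 \right)} - y{\left(-279 \right)} = 0 - \frac{1}{487} = - \frac{1}{487}$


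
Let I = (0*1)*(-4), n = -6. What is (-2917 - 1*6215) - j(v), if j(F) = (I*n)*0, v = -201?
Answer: -9132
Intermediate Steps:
I = 0 (I = 0*(-4) = 0)
j(F) = 0 (j(F) = (0*(-6))*0 = 0*0 = 0)
(-2917 - 1*6215) - j(v) = (-2917 - 1*6215) - 1*0 = (-2917 - 6215) + 0 = -9132 + 0 = -9132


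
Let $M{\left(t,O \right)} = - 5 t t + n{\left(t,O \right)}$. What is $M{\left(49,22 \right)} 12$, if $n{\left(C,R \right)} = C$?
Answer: $-143472$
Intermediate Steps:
$M{\left(t,O \right)} = t - 5 t^{2}$ ($M{\left(t,O \right)} = - 5 t t + t = - 5 t^{2} + t = t - 5 t^{2}$)
$M{\left(49,22 \right)} 12 = 49 \left(1 - 245\right) 12 = 49 \left(-244\right) 12 = \left(-11956\right) 12 = -143472$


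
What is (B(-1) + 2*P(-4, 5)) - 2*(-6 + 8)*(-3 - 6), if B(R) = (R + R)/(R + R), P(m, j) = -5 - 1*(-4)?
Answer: 35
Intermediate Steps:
P(m, j) = -1 (P(m, j) = -5 + 4 = -1)
B(R) = 1 (B(R) = (2*R)/((2*R)) = (2*R)*(1/(2*R)) = 1)
(B(-1) + 2*P(-4, 5)) - 2*(-6 + 8)*(-3 - 6) = (1 + 2*(-1)) - 2*(-6 + 8)*(-3 - 6) = (1 - 2) - 4*(-9) = -1 - 2*(-18) = -1 + 36 = 35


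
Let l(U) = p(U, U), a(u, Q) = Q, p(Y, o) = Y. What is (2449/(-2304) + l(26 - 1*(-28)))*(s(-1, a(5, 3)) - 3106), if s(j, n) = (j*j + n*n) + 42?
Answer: -62081203/384 ≈ -1.6167e+5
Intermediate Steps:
l(U) = U
s(j, n) = 42 + j² + n² (s(j, n) = (j² + n²) + 42 = 42 + j² + n²)
(2449/(-2304) + l(26 - 1*(-28)))*(s(-1, a(5, 3)) - 3106) = (2449/(-2304) + (26 - 1*(-28)))*((42 + (-1)² + 3²) - 3106) = (2449*(-1/2304) + (26 + 28))*((42 + 1 + 9) - 3106) = (-2449/2304 + 54)*(52 - 3106) = (121967/2304)*(-3054) = -62081203/384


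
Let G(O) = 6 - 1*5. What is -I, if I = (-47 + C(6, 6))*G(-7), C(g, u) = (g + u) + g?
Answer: 29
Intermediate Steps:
G(O) = 1 (G(O) = 6 - 5 = 1)
C(g, u) = u + 2*g
I = -29 (I = (-47 + (6 + 2*6))*1 = (-47 + (6 + 12))*1 = (-47 + 18)*1 = -29*1 = -29)
-I = -1*(-29) = 29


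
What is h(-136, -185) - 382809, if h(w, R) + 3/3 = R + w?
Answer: -383131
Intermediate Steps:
h(w, R) = -1 + R + w (h(w, R) = -1 + (R + w) = -1 + R + w)
h(-136, -185) - 382809 = (-1 - 185 - 136) - 382809 = -322 - 382809 = -383131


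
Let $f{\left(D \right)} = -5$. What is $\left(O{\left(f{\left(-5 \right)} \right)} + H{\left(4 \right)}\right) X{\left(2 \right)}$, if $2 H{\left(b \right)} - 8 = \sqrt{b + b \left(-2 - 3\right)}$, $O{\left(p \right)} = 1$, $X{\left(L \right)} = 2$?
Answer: $10 + 4 i \approx 10.0 + 4.0 i$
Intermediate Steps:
$H{\left(b \right)} = 4 + \sqrt{- b}$ ($H{\left(b \right)} = 4 + \frac{\sqrt{b + b \left(-2 - 3\right)}}{2} = 4 + \frac{\sqrt{b + b \left(-5\right)}}{2} = 4 + \frac{\sqrt{b - 5 b}}{2} = 4 + \frac{\sqrt{- 4 b}}{2} = 4 + \frac{2 \sqrt{- b}}{2} = 4 + \sqrt{- b}$)
$\left(O{\left(f{\left(-5 \right)} \right)} + H{\left(4 \right)}\right) X{\left(2 \right)} = \left(1 + \left(4 + \sqrt{\left(-1\right) 4}\right)\right) 2 = \left(1 + \left(4 + \sqrt{-4}\right)\right) 2 = \left(1 + \left(4 + 2 i\right)\right) 2 = \left(5 + 2 i\right) 2 = 10 + 4 i$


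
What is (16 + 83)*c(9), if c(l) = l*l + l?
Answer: 8910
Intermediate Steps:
c(l) = l + l² (c(l) = l² + l = l + l²)
(16 + 83)*c(9) = (16 + 83)*(9*(1 + 9)) = 99*(9*10) = 99*90 = 8910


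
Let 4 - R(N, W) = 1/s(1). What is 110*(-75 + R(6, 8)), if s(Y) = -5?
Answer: -7788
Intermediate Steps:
R(N, W) = 21/5 (R(N, W) = 4 - 1/(-5) = 4 - 1*(-⅕) = 4 + ⅕ = 21/5)
110*(-75 + R(6, 8)) = 110*(-75 + 21/5) = 110*(-354/5) = -7788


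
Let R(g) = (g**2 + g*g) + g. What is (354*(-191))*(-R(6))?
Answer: 5273892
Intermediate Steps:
R(g) = g + 2*g**2 (R(g) = (g**2 + g**2) + g = 2*g**2 + g = g + 2*g**2)
(354*(-191))*(-R(6)) = (354*(-191))*(-6*(1 + 2*6)) = -(-67614)*6*(1 + 12) = -(-67614)*6*13 = -(-67614)*78 = -67614*(-78) = 5273892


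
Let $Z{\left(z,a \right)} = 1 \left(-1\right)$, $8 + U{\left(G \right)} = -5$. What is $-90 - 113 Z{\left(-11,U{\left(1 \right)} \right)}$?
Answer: $23$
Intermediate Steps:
$U{\left(G \right)} = -13$ ($U{\left(G \right)} = -8 - 5 = -13$)
$Z{\left(z,a \right)} = -1$
$-90 - 113 Z{\left(-11,U{\left(1 \right)} \right)} = -90 - -113 = -90 + 113 = 23$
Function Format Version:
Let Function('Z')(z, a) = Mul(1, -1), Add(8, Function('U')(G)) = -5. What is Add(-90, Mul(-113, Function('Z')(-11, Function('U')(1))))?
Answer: 23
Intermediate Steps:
Function('U')(G) = -13 (Function('U')(G) = Add(-8, -5) = -13)
Function('Z')(z, a) = -1
Add(-90, Mul(-113, Function('Z')(-11, Function('U')(1)))) = Add(-90, Mul(-113, -1)) = Add(-90, 113) = 23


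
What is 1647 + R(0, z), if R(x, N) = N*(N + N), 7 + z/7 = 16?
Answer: 9585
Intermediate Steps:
z = 63 (z = -49 + 7*16 = -49 + 112 = 63)
R(x, N) = 2*N**2 (R(x, N) = N*(2*N) = 2*N**2)
1647 + R(0, z) = 1647 + 2*63**2 = 1647 + 2*3969 = 1647 + 7938 = 9585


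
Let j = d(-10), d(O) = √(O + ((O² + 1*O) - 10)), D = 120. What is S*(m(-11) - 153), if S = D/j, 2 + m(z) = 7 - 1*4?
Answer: -1824*√70/7 ≈ -2180.1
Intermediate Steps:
m(z) = 1 (m(z) = -2 + (7 - 1*4) = -2 + (7 - 4) = -2 + 3 = 1)
d(O) = √(-10 + O² + 2*O) (d(O) = √(O + ((O² + O) - 10)) = √(O + ((O + O²) - 10)) = √(O + (-10 + O + O²)) = √(-10 + O² + 2*O))
j = √70 (j = √(-10 + (-10)² + 2*(-10)) = √(-10 + 100 - 20) = √70 ≈ 8.3666)
S = 12*√70/7 (S = 120/(√70) = 120*(√70/70) = 12*√70/7 ≈ 14.343)
S*(m(-11) - 153) = (12*√70/7)*(1 - 153) = (12*√70/7)*(-152) = -1824*√70/7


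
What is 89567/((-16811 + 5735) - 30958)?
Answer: -89567/42034 ≈ -2.1308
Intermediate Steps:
89567/((-16811 + 5735) - 30958) = 89567/(-11076 - 30958) = 89567/(-42034) = 89567*(-1/42034) = -89567/42034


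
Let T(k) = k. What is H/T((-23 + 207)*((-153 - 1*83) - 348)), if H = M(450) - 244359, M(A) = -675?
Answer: 122517/53728 ≈ 2.2803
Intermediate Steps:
H = -245034 (H = -675 - 244359 = -245034)
H/T((-23 + 207)*((-153 - 1*83) - 348)) = -245034*1/((-23 + 207)*((-153 - 1*83) - 348)) = -245034*1/(184*((-153 - 83) - 348)) = -245034*1/(184*(-236 - 348)) = -245034/(184*(-584)) = -245034/(-107456) = -245034*(-1/107456) = 122517/53728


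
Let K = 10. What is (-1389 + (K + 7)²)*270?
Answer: -297000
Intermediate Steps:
(-1389 + (K + 7)²)*270 = (-1389 + (10 + 7)²)*270 = (-1389 + 17²)*270 = (-1389 + 289)*270 = -1100*270 = -297000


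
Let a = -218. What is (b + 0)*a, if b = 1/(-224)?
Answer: 109/112 ≈ 0.97321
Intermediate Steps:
b = -1/224 ≈ -0.0044643
(b + 0)*a = (-1/224 + 0)*(-218) = -1/224*(-218) = 109/112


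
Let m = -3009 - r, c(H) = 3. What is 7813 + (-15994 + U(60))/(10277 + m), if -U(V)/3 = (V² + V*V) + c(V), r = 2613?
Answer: 36331912/4655 ≈ 7804.9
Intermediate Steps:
U(V) = -9 - 6*V² (U(V) = -3*((V² + V*V) + 3) = -3*((V² + V²) + 3) = -3*(2*V² + 3) = -3*(3 + 2*V²) = -9 - 6*V²)
m = -5622 (m = -3009 - 1*2613 = -3009 - 2613 = -5622)
7813 + (-15994 + U(60))/(10277 + m) = 7813 + (-15994 + (-9 - 6*60²))/(10277 - 5622) = 7813 + (-15994 + (-9 - 6*3600))/4655 = 7813 + (-15994 + (-9 - 21600))*(1/4655) = 7813 + (-15994 - 21609)*(1/4655) = 7813 - 37603*1/4655 = 7813 - 37603/4655 = 36331912/4655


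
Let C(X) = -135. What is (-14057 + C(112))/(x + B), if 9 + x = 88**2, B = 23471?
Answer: -7096/15603 ≈ -0.45478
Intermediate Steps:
x = 7735 (x = -9 + 88**2 = -9 + 7744 = 7735)
(-14057 + C(112))/(x + B) = (-14057 - 135)/(7735 + 23471) = -14192/31206 = -14192*1/31206 = -7096/15603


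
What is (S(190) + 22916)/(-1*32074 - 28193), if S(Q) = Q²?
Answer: -19672/20089 ≈ -0.97924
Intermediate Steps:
(S(190) + 22916)/(-1*32074 - 28193) = (190² + 22916)/(-1*32074 - 28193) = (36100 + 22916)/(-32074 - 28193) = 59016/(-60267) = 59016*(-1/60267) = -19672/20089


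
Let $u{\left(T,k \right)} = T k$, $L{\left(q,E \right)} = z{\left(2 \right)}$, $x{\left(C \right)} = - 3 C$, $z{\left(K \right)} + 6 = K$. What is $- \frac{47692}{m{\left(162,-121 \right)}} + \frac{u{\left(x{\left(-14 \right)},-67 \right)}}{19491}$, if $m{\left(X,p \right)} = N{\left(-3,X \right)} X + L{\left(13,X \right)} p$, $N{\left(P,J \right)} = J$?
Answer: $- \frac{83731447}{43412954} \approx -1.9287$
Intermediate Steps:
$z{\left(K \right)} = -6 + K$
$L{\left(q,E \right)} = -4$ ($L{\left(q,E \right)} = -6 + 2 = -4$)
$m{\left(X,p \right)} = X^{2} - 4 p$ ($m{\left(X,p \right)} = X X - 4 p = X^{2} - 4 p$)
$- \frac{47692}{m{\left(162,-121 \right)}} + \frac{u{\left(x{\left(-14 \right)},-67 \right)}}{19491} = - \frac{47692}{162^{2} - -484} + \frac{\left(-3\right) \left(-14\right) \left(-67\right)}{19491} = - \frac{47692}{26244 + 484} + 42 \left(-67\right) \frac{1}{19491} = - \frac{47692}{26728} - \frac{938}{6497} = \left(-47692\right) \frac{1}{26728} - \frac{938}{6497} = - \frac{11923}{6682} - \frac{938}{6497} = - \frac{83731447}{43412954}$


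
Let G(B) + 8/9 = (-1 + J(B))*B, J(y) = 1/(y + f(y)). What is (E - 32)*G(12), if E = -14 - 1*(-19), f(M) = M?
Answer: 669/2 ≈ 334.50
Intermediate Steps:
J(y) = 1/(2*y) (J(y) = 1/(y + y) = 1/(2*y))
G(B) = -8/9 + B*(-1 + 1/(2*B)) (G(B) = -8/9 + (-1 + 1/(2*B))*B = -8/9 + B*(-1 + 1/(2*B)))
E = 5 (E = -14 + 19 = 5)
(E - 32)*G(12) = (5 - 32)*(-7/18 - 1*12) = -27*(-7/18 - 12) = -27*(-223/18) = 669/2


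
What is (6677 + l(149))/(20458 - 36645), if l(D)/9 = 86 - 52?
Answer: -6983/16187 ≈ -0.43140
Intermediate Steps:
l(D) = 306 (l(D) = 9*(86 - 52) = 9*34 = 306)
(6677 + l(149))/(20458 - 36645) = (6677 + 306)/(20458 - 36645) = 6983/(-16187) = 6983*(-1/16187) = -6983/16187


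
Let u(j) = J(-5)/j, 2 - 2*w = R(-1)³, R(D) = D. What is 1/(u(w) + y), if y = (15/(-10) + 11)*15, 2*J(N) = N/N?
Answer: 6/857 ≈ 0.0070012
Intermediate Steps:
J(N) = ½ (J(N) = (N/N)/2 = (½)*1 = ½)
w = 3/2 (w = 1 - ½*(-1)³ = 1 - ½*(-1) = 1 + ½ = 3/2 ≈ 1.5000)
y = 285/2 (y = (15*(-⅒) + 11)*15 = (-3/2 + 11)*15 = (19/2)*15 = 285/2 ≈ 142.50)
u(j) = 1/(2*j)
1/(u(w) + y) = 1/(1/(2*(3/2)) + 285/2) = 1/((½)*(⅔) + 285/2) = 1/(⅓ + 285/2) = 1/(857/6) = 6/857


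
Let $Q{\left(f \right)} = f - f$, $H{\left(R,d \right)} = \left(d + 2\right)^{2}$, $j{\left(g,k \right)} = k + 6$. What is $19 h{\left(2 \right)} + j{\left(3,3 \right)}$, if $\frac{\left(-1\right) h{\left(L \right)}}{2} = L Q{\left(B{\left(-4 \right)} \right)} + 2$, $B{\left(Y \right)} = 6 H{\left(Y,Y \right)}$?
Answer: $-67$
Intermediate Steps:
$j{\left(g,k \right)} = 6 + k$
$H{\left(R,d \right)} = \left(2 + d\right)^{2}$
$B{\left(Y \right)} = 6 \left(2 + Y\right)^{2}$
$Q{\left(f \right)} = 0$
$h{\left(L \right)} = -4$ ($h{\left(L \right)} = - 2 \left(L 0 + 2\right) = - 2 \left(0 + 2\right) = \left(-2\right) 2 = -4$)
$19 h{\left(2 \right)} + j{\left(3,3 \right)} = 19 \left(-4\right) + \left(6 + 3\right) = -76 + 9 = -67$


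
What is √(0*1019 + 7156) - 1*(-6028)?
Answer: 6028 + 2*√1789 ≈ 6112.6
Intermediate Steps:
√(0*1019 + 7156) - 1*(-6028) = √(0 + 7156) + 6028 = √7156 + 6028 = 2*√1789 + 6028 = 6028 + 2*√1789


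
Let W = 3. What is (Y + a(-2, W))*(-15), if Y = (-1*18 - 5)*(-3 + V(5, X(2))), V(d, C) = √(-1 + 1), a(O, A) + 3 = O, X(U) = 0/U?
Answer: -960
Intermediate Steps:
X(U) = 0
a(O, A) = -3 + O
V(d, C) = 0 (V(d, C) = √0 = 0)
Y = 69 (Y = (-1*18 - 5)*(-3 + 0) = (-18 - 5)*(-3) = -23*(-3) = 69)
(Y + a(-2, W))*(-15) = (69 + (-3 - 2))*(-15) = (69 - 5)*(-15) = 64*(-15) = -960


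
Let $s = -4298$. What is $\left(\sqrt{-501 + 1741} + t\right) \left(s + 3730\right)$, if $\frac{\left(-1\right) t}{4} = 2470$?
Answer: $5611840 - 1136 \sqrt{310} \approx 5.5918 \cdot 10^{6}$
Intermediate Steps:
$t = -9880$ ($t = \left(-4\right) 2470 = -9880$)
$\left(\sqrt{-501 + 1741} + t\right) \left(s + 3730\right) = \left(\sqrt{-501 + 1741} - 9880\right) \left(-4298 + 3730\right) = \left(\sqrt{1240} - 9880\right) \left(-568\right) = \left(2 \sqrt{310} - 9880\right) \left(-568\right) = \left(-9880 + 2 \sqrt{310}\right) \left(-568\right) = 5611840 - 1136 \sqrt{310}$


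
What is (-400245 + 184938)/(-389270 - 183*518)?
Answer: 215307/484064 ≈ 0.44479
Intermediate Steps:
(-400245 + 184938)/(-389270 - 183*518) = -215307/(-389270 - 94794) = -215307/(-484064) = -215307*(-1/484064) = 215307/484064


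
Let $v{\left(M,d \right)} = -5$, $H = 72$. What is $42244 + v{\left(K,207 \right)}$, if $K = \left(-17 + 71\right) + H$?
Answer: $42239$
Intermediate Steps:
$K = 126$ ($K = \left(-17 + 71\right) + 72 = 54 + 72 = 126$)
$42244 + v{\left(K,207 \right)} = 42244 - 5 = 42239$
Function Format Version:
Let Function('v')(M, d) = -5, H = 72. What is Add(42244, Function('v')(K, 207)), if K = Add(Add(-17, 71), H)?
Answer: 42239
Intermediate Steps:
K = 126 (K = Add(Add(-17, 71), 72) = Add(54, 72) = 126)
Add(42244, Function('v')(K, 207)) = Add(42244, -5) = 42239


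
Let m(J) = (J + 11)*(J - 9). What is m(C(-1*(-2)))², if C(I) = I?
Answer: 8281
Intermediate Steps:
m(J) = (-9 + J)*(11 + J) (m(J) = (11 + J)*(-9 + J) = (-9 + J)*(11 + J))
m(C(-1*(-2)))² = (-99 + (-1*(-2))² + 2*(-1*(-2)))² = (-99 + 2² + 2*2)² = (-99 + 4 + 4)² = (-91)² = 8281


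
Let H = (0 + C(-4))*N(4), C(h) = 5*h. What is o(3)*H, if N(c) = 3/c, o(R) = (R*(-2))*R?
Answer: 270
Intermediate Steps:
o(R) = -2*R**2 (o(R) = (-2*R)*R = -2*R**2)
H = -15 (H = (0 + 5*(-4))*(3/4) = (0 - 20)*(3*(1/4)) = -20*3/4 = -15)
o(3)*H = -2*3**2*(-15) = -2*9*(-15) = -18*(-15) = 270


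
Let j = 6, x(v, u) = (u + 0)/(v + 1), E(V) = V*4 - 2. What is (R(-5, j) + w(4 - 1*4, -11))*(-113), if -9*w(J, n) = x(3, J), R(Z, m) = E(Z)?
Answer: 2486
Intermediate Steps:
E(V) = -2 + 4*V (E(V) = 4*V - 2 = -2 + 4*V)
x(v, u) = u/(1 + v)
R(Z, m) = -2 + 4*Z
w(J, n) = -J/36 (w(J, n) = -J/(9*(1 + 3)) = -J/(9*4) = -J/36)
(R(-5, j) + w(4 - 1*4, -11))*(-113) = ((-2 + 4*(-5)) - (4 - 1*4)/36)*(-113) = ((-2 - 20) - (4 - 4)/36)*(-113) = (-22 - 1/36*0)*(-113) = (-22 + 0)*(-113) = -22*(-113) = 2486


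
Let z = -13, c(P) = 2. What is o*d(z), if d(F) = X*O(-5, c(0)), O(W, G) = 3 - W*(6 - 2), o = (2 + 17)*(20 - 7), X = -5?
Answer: -28405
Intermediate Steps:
o = 247 (o = 19*13 = 247)
O(W, G) = 3 - 4*W (O(W, G) = 3 - W*4 = 3 - 4*W)
d(F) = -115 (d(F) = -5*(3 - 4*(-5)) = -5*(3 + 20) = -5*23 = -115)
o*d(z) = 247*(-115) = -28405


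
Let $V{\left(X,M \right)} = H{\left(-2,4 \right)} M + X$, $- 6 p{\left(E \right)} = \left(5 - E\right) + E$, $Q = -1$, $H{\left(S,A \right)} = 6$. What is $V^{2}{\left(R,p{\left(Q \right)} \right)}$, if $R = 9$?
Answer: $16$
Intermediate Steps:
$p{\left(E \right)} = - \frac{5}{6}$ ($p{\left(E \right)} = - \frac{\left(5 - E\right) + E}{6} = \left(- \frac{1}{6}\right) 5 = - \frac{5}{6}$)
$V{\left(X,M \right)} = X + 6 M$ ($V{\left(X,M \right)} = 6 M + X = X + 6 M$)
$V^{2}{\left(R,p{\left(Q \right)} \right)} = \left(9 + 6 \left(- \frac{5}{6}\right)\right)^{2} = \left(9 - 5\right)^{2} = 4^{2} = 16$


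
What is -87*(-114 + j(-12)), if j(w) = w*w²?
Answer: 160254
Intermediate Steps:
j(w) = w³
-87*(-114 + j(-12)) = -87*(-114 + (-12)³) = -87*(-114 - 1728) = -87*(-1842) = 160254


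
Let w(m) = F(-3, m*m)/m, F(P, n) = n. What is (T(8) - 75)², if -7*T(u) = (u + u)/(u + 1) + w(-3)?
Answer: 22221796/3969 ≈ 5598.8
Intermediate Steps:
w(m) = m (w(m) = (m*m)/m = m²/m = m)
T(u) = 3/7 - 2*u/(7*(1 + u)) (T(u) = -((u + u)/(u + 1) - 3)/7 = -((2*u)/(1 + u) - 3)/7 = -(2*u/(1 + u) - 3)/7 = -(-3 + 2*u/(1 + u))/7 = 3/7 - 2*u/(7*(1 + u)))
(T(8) - 75)² = ((3 + 8)/(7*(1 + 8)) - 75)² = ((⅐)*11/9 - 75)² = ((⅐)*(⅑)*11 - 75)² = (11/63 - 75)² = (-4714/63)² = 22221796/3969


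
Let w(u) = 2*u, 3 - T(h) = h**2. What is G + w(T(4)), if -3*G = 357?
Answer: -145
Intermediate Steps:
G = -119 (G = -1/3*357 = -119)
T(h) = 3 - h**2
G + w(T(4)) = -119 + 2*(3 - 1*4**2) = -119 + 2*(3 - 1*16) = -119 + 2*(3 - 16) = -119 + 2*(-13) = -119 - 26 = -145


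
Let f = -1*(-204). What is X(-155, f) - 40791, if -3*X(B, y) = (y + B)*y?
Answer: -44123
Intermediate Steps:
f = 204
X(B, y) = -y*(B + y)/3 (X(B, y) = -(y + B)*y/3 = -(B + y)*y/3 = -y*(B + y)/3)
X(-155, f) - 40791 = -⅓*204*(-155 + 204) - 40791 = -⅓*204*49 - 40791 = -3332 - 40791 = -44123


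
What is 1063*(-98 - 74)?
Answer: -182836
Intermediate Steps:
1063*(-98 - 74) = 1063*(-172) = -182836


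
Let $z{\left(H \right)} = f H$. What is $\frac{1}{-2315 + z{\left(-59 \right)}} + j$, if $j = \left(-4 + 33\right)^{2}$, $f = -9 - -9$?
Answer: $\frac{1946914}{2315} \approx 841.0$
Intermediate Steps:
$f = 0$ ($f = -9 + 9 = 0$)
$z{\left(H \right)} = 0$ ($z{\left(H \right)} = 0 H = 0$)
$j = 841$ ($j = 29^{2} = 841$)
$\frac{1}{-2315 + z{\left(-59 \right)}} + j = \frac{1}{-2315 + 0} + 841 = \frac{1}{-2315} + 841 = - \frac{1}{2315} + 841 = \frac{1946914}{2315}$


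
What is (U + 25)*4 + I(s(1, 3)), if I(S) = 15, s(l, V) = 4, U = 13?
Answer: 167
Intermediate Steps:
(U + 25)*4 + I(s(1, 3)) = (13 + 25)*4 + 15 = 38*4 + 15 = 152 + 15 = 167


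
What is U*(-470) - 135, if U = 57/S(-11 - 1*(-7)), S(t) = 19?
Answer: -1545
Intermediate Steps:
U = 3 (U = 57/19 = 57*(1/19) = 3)
U*(-470) - 135 = 3*(-470) - 135 = -1410 - 135 = -1545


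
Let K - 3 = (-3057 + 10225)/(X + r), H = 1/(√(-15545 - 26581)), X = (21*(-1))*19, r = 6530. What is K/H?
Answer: 25561*I*√42126/6131 ≈ 855.7*I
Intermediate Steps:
X = -399 (X = -21*19 = -399)
H = -I*√42126/42126 (H = 1/(√(-42126)) = 1/(I*√42126) = -I*√42126/42126 ≈ -0.0048722*I)
K = 25561/6131 (K = 3 + (-3057 + 10225)/(-399 + 6530) = 3 + 7168/6131 = 25561/6131 ≈ 4.1691)
K/H = 25561/(6131*((-I*√42126/42126))) = 25561*(I*√42126)/6131 = 25561*I*√42126/6131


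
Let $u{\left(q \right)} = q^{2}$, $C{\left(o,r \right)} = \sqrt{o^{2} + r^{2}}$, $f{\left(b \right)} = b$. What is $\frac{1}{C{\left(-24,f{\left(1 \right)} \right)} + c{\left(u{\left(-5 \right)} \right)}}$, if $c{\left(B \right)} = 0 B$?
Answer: $\frac{\sqrt{577}}{577} \approx 0.041631$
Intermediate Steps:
$c{\left(B \right)} = 0$
$\frac{1}{C{\left(-24,f{\left(1 \right)} \right)} + c{\left(u{\left(-5 \right)} \right)}} = \frac{1}{\sqrt{\left(-24\right)^{2} + 1^{2}} + 0} = \frac{1}{\sqrt{576 + 1} + 0} = \frac{1}{\sqrt{577} + 0} = \frac{1}{\sqrt{577}} = \frac{\sqrt{577}}{577}$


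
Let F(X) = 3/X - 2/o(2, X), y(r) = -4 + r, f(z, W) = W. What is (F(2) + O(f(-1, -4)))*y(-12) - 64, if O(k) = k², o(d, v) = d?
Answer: -328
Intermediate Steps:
F(X) = -1 + 3/X (F(X) = 3/X - 2/2 = 3/X - 2*½ = 3/X - 1 = -1 + 3/X)
(F(2) + O(f(-1, -4)))*y(-12) - 64 = ((3 - 1*2)/2 + (-4)²)*(-4 - 12) - 64 = ((3 - 2)/2 + 16)*(-16) - 64 = ((½)*1 + 16)*(-16) - 64 = (½ + 16)*(-16) - 64 = (33/2)*(-16) - 64 = -264 - 64 = -328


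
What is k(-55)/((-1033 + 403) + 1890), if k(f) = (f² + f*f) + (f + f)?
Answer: 33/7 ≈ 4.7143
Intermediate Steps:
k(f) = 2*f + 2*f² (k(f) = (f² + f²) + 2*f = 2*f² + 2*f = 2*f + 2*f²)
k(-55)/((-1033 + 403) + 1890) = (2*(-55)*(1 - 55))/((-1033 + 403) + 1890) = (2*(-55)*(-54))/(-630 + 1890) = 5940/1260 = 5940*(1/1260) = 33/7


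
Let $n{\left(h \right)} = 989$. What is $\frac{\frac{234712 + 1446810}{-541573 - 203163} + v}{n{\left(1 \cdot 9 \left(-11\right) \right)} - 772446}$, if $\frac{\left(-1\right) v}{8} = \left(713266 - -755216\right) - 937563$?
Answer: $\frac{1581578810297}{287265900176} \approx 5.5056$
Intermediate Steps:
$v = -4247352$ ($v = - 8 \left(\left(713266 - -755216\right) - 937563\right) = - 8 \left(\left(713266 + 755216\right) - 937563\right) = - 8 \left(1468482 - 937563\right) = \left(-8\right) 530919 = -4247352$)
$\frac{\frac{234712 + 1446810}{-541573 - 203163} + v}{n{\left(1 \cdot 9 \left(-11\right) \right)} - 772446} = \frac{\frac{234712 + 1446810}{-541573 - 203163} - 4247352}{989 - 772446} = \frac{\frac{1681522}{-744736} - 4247352}{-771457} = \left(1681522 \left(- \frac{1}{744736}\right) - 4247352\right) \left(- \frac{1}{771457}\right) = \left(- \frac{840761}{372368} - 4247352\right) \left(- \frac{1}{771457}\right) = \left(- \frac{1581578810297}{372368}\right) \left(- \frac{1}{771457}\right) = \frac{1581578810297}{287265900176}$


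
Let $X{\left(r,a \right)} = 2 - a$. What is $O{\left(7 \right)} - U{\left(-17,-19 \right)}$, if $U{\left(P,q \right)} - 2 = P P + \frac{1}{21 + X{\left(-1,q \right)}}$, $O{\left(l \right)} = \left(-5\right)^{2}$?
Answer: $- \frac{11173}{42} \approx -266.02$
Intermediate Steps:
$O{\left(l \right)} = 25$
$U{\left(P,q \right)} = 2 + P^{2} + \frac{1}{23 - q}$ ($U{\left(P,q \right)} = 2 + \left(P P + \frac{1}{21 - \left(-2 + q\right)}\right) = 2 + \left(P^{2} + \frac{1}{23 - q}\right) = 2 + P^{2} + \frac{1}{23 - q}$)
$O{\left(7 \right)} - U{\left(-17,-19 \right)} = 25 - \frac{-47 - 23 \left(-17\right)^{2} + 2 \left(-19\right) - 19 \left(-17\right)^{2}}{-23 - 19} = 25 - \frac{-47 - 6647 - 38 - 5491}{-42} = 25 - - \frac{-47 - 6647 - 38 - 5491}{42} = 25 - \left(- \frac{1}{42}\right) \left(-12223\right) = 25 - \frac{12223}{42} = - \frac{11173}{42}$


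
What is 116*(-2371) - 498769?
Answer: -773805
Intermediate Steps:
116*(-2371) - 498769 = -275036 - 498769 = -773805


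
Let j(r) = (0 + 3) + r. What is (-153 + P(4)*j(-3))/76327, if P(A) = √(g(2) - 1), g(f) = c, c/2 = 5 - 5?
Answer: -153/76327 ≈ -0.0020045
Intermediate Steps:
j(r) = 3 + r
c = 0 (c = 2*(5 - 5) = 2*0 = 0)
g(f) = 0
P(A) = I (P(A) = √(0 - 1) = √(-1) = I)
(-153 + P(4)*j(-3))/76327 = (-153 + I*(3 - 3))/76327 = (-153 + I*0)*(1/76327) = (-153 + 0)*(1/76327) = -153*1/76327 = -153/76327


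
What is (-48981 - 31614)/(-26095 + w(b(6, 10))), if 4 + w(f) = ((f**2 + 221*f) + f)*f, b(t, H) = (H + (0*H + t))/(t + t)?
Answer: 2176065/693953 ≈ 3.1358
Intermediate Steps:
b(t, H) = (H + t)/(2*t) (b(t, H) = (H + (0 + t))/((2*t)) = (H + t)*(1/(2*t)) = (H + t)/(2*t))
w(f) = -4 + f*(f**2 + 222*f) (w(f) = -4 + ((f**2 + 221*f) + f)*f = -4 + (f**2 + 222*f)*f = -4 + f*(f**2 + 222*f))
(-48981 - 31614)/(-26095 + w(b(6, 10))) = (-48981 - 31614)/(-26095 + (-4 + ((1/2)*(10 + 6)/6)**3 + 222*((1/2)*(10 + 6)/6)**2)) = -80595/(-26095 + (-4 + ((1/2)*(1/6)*16)**3 + 222*((1/2)*(1/6)*16)**2)) = -80595/(-26095 + (-4 + (4/3)**3 + 222*(4/3)**2)) = -80595/(-26095 + (-4 + 64/27 + 222*(16/9))) = -80595/(-26095 + (-4 + 64/27 + 1184/3)) = -80595/(-26095 + 10612/27) = -80595/(-693953/27) = -80595*(-27/693953) = 2176065/693953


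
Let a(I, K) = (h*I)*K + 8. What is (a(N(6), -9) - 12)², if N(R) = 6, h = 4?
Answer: 48400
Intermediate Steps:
a(I, K) = 8 + 4*I*K (a(I, K) = (4*I)*K + 8 = 4*I*K + 8 = 8 + 4*I*K)
(a(N(6), -9) - 12)² = ((8 + 4*6*(-9)) - 12)² = ((8 - 216) - 12)² = (-208 - 12)² = (-220)² = 48400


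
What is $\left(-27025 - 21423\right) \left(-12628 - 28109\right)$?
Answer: $1973626176$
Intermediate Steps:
$\left(-27025 - 21423\right) \left(-12628 - 28109\right) = \left(-27025 - 21423\right) \left(-40737\right) = \left(-48448\right) \left(-40737\right) = 1973626176$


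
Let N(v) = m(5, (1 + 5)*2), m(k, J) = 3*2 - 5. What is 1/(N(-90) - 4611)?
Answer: -1/4610 ≈ -0.00021692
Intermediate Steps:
m(k, J) = 1 (m(k, J) = 6 - 5 = 1)
N(v) = 1
1/(N(-90) - 4611) = 1/(1 - 4611) = 1/(-4610) = -1/4610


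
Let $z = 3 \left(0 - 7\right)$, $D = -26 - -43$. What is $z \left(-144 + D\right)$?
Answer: $2667$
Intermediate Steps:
$D = 17$ ($D = -26 + 43 = 17$)
$z = -21$ ($z = 3 \left(0 - 7\right) = 3 \left(-7\right) = -21$)
$z \left(-144 + D\right) = - 21 \left(-144 + 17\right) = \left(-21\right) \left(-127\right) = 2667$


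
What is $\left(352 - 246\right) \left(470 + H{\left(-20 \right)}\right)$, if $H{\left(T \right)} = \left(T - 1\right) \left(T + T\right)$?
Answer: $138860$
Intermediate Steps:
$H{\left(T \right)} = 2 T \left(-1 + T\right)$ ($H{\left(T \right)} = \left(-1 + T\right) 2 T = 2 T \left(-1 + T\right)$)
$\left(352 - 246\right) \left(470 + H{\left(-20 \right)}\right) = \left(352 - 246\right) \left(470 + 2 \left(-20\right) \left(-1 - 20\right)\right) = 106 \left(470 + 2 \left(-20\right) \left(-21\right)\right) = 106 \left(470 + 840\right) = 106 \cdot 1310 = 138860$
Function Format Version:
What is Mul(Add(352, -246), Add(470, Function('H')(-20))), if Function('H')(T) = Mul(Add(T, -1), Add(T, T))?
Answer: 138860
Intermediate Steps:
Function('H')(T) = Mul(2, T, Add(-1, T)) (Function('H')(T) = Mul(Add(-1, T), Mul(2, T)) = Mul(2, T, Add(-1, T)))
Mul(Add(352, -246), Add(470, Function('H')(-20))) = Mul(Add(352, -246), Add(470, Mul(2, -20, Add(-1, -20)))) = Mul(106, Add(470, Mul(2, -20, -21))) = Mul(106, Add(470, 840)) = Mul(106, 1310) = 138860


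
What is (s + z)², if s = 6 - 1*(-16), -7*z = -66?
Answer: 48400/49 ≈ 987.75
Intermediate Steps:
z = 66/7 (z = -⅐*(-66) = 66/7 ≈ 9.4286)
s = 22 (s = 6 + 16 = 22)
(s + z)² = (22 + 66/7)² = (220/7)² = 48400/49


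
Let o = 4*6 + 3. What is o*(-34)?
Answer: -918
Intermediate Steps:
o = 27 (o = 24 + 3 = 27)
o*(-34) = 27*(-34) = -918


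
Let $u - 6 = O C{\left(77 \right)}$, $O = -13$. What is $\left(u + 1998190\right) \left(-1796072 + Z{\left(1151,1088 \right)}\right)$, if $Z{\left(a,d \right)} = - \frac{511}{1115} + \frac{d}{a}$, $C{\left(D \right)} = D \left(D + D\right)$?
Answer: $- \frac{4250545055783251482}{1283365} \approx -3.312 \cdot 10^{12}$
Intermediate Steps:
$C{\left(D \right)} = 2 D^{2}$ ($C{\left(D \right)} = D 2 D = 2 D^{2}$)
$Z{\left(a,d \right)} = - \frac{511}{1115} + \frac{d}{a}$ ($Z{\left(a,d \right)} = \left(-511\right) \frac{1}{1115} + \frac{d}{a} = - \frac{511}{1115} + \frac{d}{a}$)
$u = -154148$ ($u = 6 - 13 \cdot 2 \cdot 77^{2} = 6 - 13 \cdot 2 \cdot 5929 = 6 - 154154 = -154148$)
$\left(u + 1998190\right) \left(-1796072 + Z{\left(1151,1088 \right)}\right) = \left(-154148 + 1998190\right) \left(-1796072 - \left(\frac{511}{1115} - \frac{1088}{1151}\right)\right) = 1844042 \left(-1796072 + \left(- \frac{511}{1115} + 1088 \cdot \frac{1}{1151}\right)\right) = 1844042 \left(-1796072 + \left(- \frac{511}{1115} + \frac{1088}{1151}\right)\right) = 1844042 \left(-1796072 + \frac{624959}{1283365}\right) = 1844042 \left(- \frac{2305015317321}{1283365}\right) = - \frac{4250545055783251482}{1283365}$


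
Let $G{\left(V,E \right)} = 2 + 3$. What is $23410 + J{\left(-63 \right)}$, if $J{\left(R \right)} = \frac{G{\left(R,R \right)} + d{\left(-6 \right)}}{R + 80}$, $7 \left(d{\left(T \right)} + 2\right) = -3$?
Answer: $\frac{2785808}{119} \approx 23410.0$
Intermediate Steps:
$G{\left(V,E \right)} = 5$
$d{\left(T \right)} = - \frac{17}{7}$ ($d{\left(T \right)} = -2 + \frac{1}{7} \left(-3\right) = -2 - \frac{3}{7} = - \frac{17}{7}$)
$J{\left(R \right)} = \frac{18}{7 \left(80 + R\right)}$ ($J{\left(R \right)} = \frac{5 - \frac{17}{7}}{R + 80} = \frac{18}{7 \left(80 + R\right)}$)
$23410 + J{\left(-63 \right)} = 23410 + \frac{18}{7 \left(80 - 63\right)} = 23410 + \frac{18}{7 \cdot 17} = 23410 + \frac{18}{7} \cdot \frac{1}{17} = 23410 + \frac{18}{119} = \frac{2785808}{119}$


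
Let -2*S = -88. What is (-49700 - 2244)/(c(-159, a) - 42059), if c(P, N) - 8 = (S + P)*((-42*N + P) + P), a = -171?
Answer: 51944/831411 ≈ 0.062477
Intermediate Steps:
S = 44 (S = -1/2*(-88) = 44)
c(P, N) = 8 + (44 + P)*(-42*N + 2*P) (c(P, N) = 8 + (44 + P)*((-42*N + P) + P) = 8 + (44 + P)*((P - 42*N) + P) = 8 + (44 + P)*(-42*N + 2*P))
(-49700 - 2244)/(c(-159, a) - 42059) = (-49700 - 2244)/((8 - 1848*(-171) + 2*(-159)**2 + 88*(-159) - 42*(-171)*(-159)) - 42059) = -51944/((8 + 316008 + 2*25281 - 13992 - 1141938) - 42059) = -51944/((8 + 316008 + 50562 - 13992 - 1141938) - 42059) = -51944/(-789352 - 42059) = -51944/(-831411) = -51944*(-1/831411) = 51944/831411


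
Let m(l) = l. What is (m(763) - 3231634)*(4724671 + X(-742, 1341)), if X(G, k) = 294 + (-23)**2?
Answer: -15267461525274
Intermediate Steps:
X(G, k) = 823 (X(G, k) = 294 + 529 = 823)
(m(763) - 3231634)*(4724671 + X(-742, 1341)) = (763 - 3231634)*(4724671 + 823) = -3230871*4725494 = -15267461525274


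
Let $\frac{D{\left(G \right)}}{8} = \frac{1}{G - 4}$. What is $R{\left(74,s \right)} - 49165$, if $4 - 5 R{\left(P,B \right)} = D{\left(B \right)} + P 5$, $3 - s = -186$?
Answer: $- \frac{45545343}{925} \approx -49238.0$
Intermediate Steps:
$s = 189$ ($s = 3 - -186 = 3 + 186 = 189$)
$D{\left(G \right)} = \frac{8}{-4 + G}$ ($D{\left(G \right)} = \frac{8}{G - 4} = \frac{8}{-4 + G}$)
$R{\left(P,B \right)} = \frac{4}{5} - P - \frac{8}{5 \left(-4 + B\right)}$ ($R{\left(P,B \right)} = \frac{4}{5} - \frac{\frac{8}{-4 + B} + P 5}{5} = \frac{4}{5} - \frac{\frac{8}{-4 + B} + 5 P}{5} = \frac{4}{5} - \frac{5 P + \frac{8}{-4 + B}}{5} = \frac{4}{5} - \left(P + \frac{8}{5 \left(-4 + B\right)}\right) = \frac{4}{5} - P - \frac{8}{5 \left(-4 + B\right)}$)
$R{\left(74,s \right)} - 49165 = \frac{-8 + \left(-4 + 189\right) \left(4 - 370\right)}{5 \left(-4 + 189\right)} - 49165 = \frac{-8 + 185 \left(4 - 370\right)}{5 \cdot 185} - 49165 = \frac{1}{5} \cdot \frac{1}{185} \left(-8 + 185 \left(-366\right)\right) - 49165 = \frac{1}{5} \cdot \frac{1}{185} \left(-8 - 67710\right) - 49165 = \frac{1}{5} \cdot \frac{1}{185} \left(-67718\right) - 49165 = - \frac{67718}{925} - 49165 = - \frac{45545343}{925}$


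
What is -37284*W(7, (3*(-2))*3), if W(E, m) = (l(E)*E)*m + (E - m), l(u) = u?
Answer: 31952388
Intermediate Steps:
W(E, m) = E - m + m*E**2 (W(E, m) = (E*E)*m + (E - m) = E**2*m + (E - m) = m*E**2 + (E - m) = E - m + m*E**2)
-37284*W(7, (3*(-2))*3) = -37284*(7 - 3*(-2)*3 + ((3*(-2))*3)*7**2) = -37284*(7 - (-6)*3 - 6*3*49) = -37284*(7 - 1*(-18) - 18*49) = -37284*(7 + 18 - 882) = -37284*(-857) = 31952388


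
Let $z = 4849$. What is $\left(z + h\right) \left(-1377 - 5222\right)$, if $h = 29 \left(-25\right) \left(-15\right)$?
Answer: $-103762676$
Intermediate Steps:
$h = 10875$ ($h = \left(-725\right) \left(-15\right) = 10875$)
$\left(z + h\right) \left(-1377 - 5222\right) = \left(4849 + 10875\right) \left(-1377 - 5222\right) = 15724 \left(-6599\right) = -103762676$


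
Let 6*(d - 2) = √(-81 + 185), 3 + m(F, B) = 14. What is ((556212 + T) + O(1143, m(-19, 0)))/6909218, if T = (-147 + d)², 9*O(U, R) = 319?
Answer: 865913/10363827 - 145*√26/10363827 ≈ 0.083480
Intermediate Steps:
m(F, B) = 11 (m(F, B) = -3 + 14 = 11)
O(U, R) = 319/9 (O(U, R) = (⅑)*319 = 319/9)
d = 2 + √26/3 (d = 2 + √(-81 + 185)/6 = 2 + √104/6 = 2 + (2*√26)/6 = 2 + √26/3 ≈ 3.6997)
T = (-145 + √26/3)² (T = (-147 + (2 + √26/3))² = (-145 + √26/3)² ≈ 20535.)
((556212 + T) + O(1143, m(-19, 0)))/6909218 = ((556212 + (435 - √26)²/9) + 319/9)/6909218 = (5006227/9 + (435 - √26)²/9)*(1/6909218) = 5006227/62182962 + (435 - √26)²/62182962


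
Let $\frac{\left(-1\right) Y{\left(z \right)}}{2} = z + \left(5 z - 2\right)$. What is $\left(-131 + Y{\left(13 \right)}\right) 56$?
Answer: $-15848$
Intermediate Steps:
$Y{\left(z \right)} = 4 - 12 z$ ($Y{\left(z \right)} = - 2 \left(z + \left(5 z - 2\right)\right) = - 2 \left(z + \left(-2 + 5 z\right)\right) = - 2 \left(-2 + 6 z\right) = 4 - 12 z$)
$\left(-131 + Y{\left(13 \right)}\right) 56 = \left(-131 + \left(4 - 156\right)\right) 56 = \left(-131 - 152\right) 56 = \left(-283\right) 56 = -15848$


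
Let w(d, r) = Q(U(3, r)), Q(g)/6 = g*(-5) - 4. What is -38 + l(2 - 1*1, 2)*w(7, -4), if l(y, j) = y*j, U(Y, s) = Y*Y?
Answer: -626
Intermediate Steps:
U(Y, s) = Y²
Q(g) = -24 - 30*g (Q(g) = 6*(g*(-5) - 4) = 6*(-5*g - 4) = 6*(-4 - 5*g) = -24 - 30*g)
w(d, r) = -294 (w(d, r) = -24 - 30*3² = -24 - 30*9 = -24 - 270 = -294)
l(y, j) = j*y
-38 + l(2 - 1*1, 2)*w(7, -4) = -38 + (2*(2 - 1*1))*(-294) = -38 + (2*(2 - 1))*(-294) = -38 + (2*1)*(-294) = -38 + 2*(-294) = -38 - 588 = -626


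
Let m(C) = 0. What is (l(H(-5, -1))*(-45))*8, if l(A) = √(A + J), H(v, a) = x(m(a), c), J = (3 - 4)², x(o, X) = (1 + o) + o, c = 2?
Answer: -360*√2 ≈ -509.12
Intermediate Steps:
x(o, X) = 1 + 2*o
J = 1 (J = (-1)² = 1)
H(v, a) = 1 (H(v, a) = 1 + 2*0 = 1 + 0 = 1)
l(A) = √(1 + A) (l(A) = √(A + 1) = √(1 + A))
(l(H(-5, -1))*(-45))*8 = (√(1 + 1)*(-45))*8 = (√2*(-45))*8 = -45*√2*8 = -360*√2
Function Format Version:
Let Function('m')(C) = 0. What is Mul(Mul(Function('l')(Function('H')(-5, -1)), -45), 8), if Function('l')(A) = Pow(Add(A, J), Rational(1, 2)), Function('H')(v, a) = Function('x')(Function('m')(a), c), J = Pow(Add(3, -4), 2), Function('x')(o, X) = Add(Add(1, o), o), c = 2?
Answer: Mul(-360, Pow(2, Rational(1, 2))) ≈ -509.12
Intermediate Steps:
Function('x')(o, X) = Add(1, Mul(2, o))
J = 1 (J = Pow(-1, 2) = 1)
Function('H')(v, a) = 1 (Function('H')(v, a) = Add(1, Mul(2, 0)) = Add(1, 0) = 1)
Function('l')(A) = Pow(Add(1, A), Rational(1, 2)) (Function('l')(A) = Pow(Add(A, 1), Rational(1, 2)) = Pow(Add(1, A), Rational(1, 2)))
Mul(Mul(Function('l')(Function('H')(-5, -1)), -45), 8) = Mul(Mul(Pow(Add(1, 1), Rational(1, 2)), -45), 8) = Mul(Mul(Pow(2, Rational(1, 2)), -45), 8) = Mul(Mul(-45, Pow(2, Rational(1, 2))), 8) = Mul(-360, Pow(2, Rational(1, 2)))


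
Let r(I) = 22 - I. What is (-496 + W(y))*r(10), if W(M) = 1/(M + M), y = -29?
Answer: -172614/29 ≈ -5952.2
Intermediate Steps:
W(M) = 1/(2*M)
(-496 + W(y))*r(10) = (-496 + (1/2)/(-29))*(22 - 1*10) = (-496 + (1/2)*(-1/29))*(22 - 10) = (-496 - 1/58)*12 = -28769/58*12 = -172614/29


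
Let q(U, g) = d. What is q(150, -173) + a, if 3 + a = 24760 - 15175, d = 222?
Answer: 9804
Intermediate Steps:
a = 9582 (a = -3 + (24760 - 15175) = -3 + 9585 = 9582)
q(U, g) = 222
q(150, -173) + a = 222 + 9582 = 9804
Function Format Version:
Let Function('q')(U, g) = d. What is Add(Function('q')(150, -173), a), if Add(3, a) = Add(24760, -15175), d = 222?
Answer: 9804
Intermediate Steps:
a = 9582 (a = Add(-3, Add(24760, -15175)) = Add(-3, 9585) = 9582)
Function('q')(U, g) = 222
Add(Function('q')(150, -173), a) = Add(222, 9582) = 9804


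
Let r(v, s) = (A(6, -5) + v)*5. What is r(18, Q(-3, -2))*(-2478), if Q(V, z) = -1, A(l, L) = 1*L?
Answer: -161070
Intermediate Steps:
A(l, L) = L
r(v, s) = -25 + 5*v (r(v, s) = (-5 + v)*5 = -25 + 5*v)
r(18, Q(-3, -2))*(-2478) = (-25 + 5*18)*(-2478) = (-25 + 90)*(-2478) = 65*(-2478) = -161070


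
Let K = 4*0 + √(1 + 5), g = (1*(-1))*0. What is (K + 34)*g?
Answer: 0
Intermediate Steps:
g = 0 (g = -1*0 = 0)
K = √6 (K = 0 + √6 = √6 ≈ 2.4495)
(K + 34)*g = (√6 + 34)*0 = (34 + √6)*0 = 0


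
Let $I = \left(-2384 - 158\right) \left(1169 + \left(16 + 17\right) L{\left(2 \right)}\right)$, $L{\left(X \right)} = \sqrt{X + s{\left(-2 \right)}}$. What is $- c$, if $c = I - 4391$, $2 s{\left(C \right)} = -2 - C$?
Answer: $2975989 + 83886 \sqrt{2} \approx 3.0946 \cdot 10^{6}$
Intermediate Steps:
$s{\left(C \right)} = -1 - \frac{C}{2}$ ($s{\left(C \right)} = \frac{-2 - C}{2} = -1 - \frac{C}{2}$)
$L{\left(X \right)} = \sqrt{X}$ ($L{\left(X \right)} = \sqrt{X - 0} = \sqrt{X + \left(-1 + 1\right)} = \sqrt{X + 0} = \sqrt{X}$)
$I = -2971598 - 83886 \sqrt{2}$ ($I = \left(-2384 - 158\right) \left(1169 + \left(16 + 17\right) \sqrt{2}\right) = - 2542 \left(1169 + 33 \sqrt{2}\right) = -2971598 - 83886 \sqrt{2} \approx -3.0902 \cdot 10^{6}$)
$c = -2975989 - 83886 \sqrt{2}$ ($c = \left(-2971598 - 83886 \sqrt{2}\right) - 4391 = -2975989 - 83886 \sqrt{2} \approx -3.0946 \cdot 10^{6}$)
$- c = - (-2975989 - 83886 \sqrt{2}) = 2975989 + 83886 \sqrt{2}$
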